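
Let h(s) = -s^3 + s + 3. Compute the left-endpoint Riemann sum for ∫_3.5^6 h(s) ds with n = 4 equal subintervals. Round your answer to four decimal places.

-216.1084

Δs = (6 − 3.5)/4 = 0.625.
Left endpoints: 3.5, 4.125, 4.75, 5.375.
h(3.5) = -36.375, h(4.125) = -32289/512, h(4.75) = -99.421875, h(5.375) = -75219/512.
Sum = Δs · [h(3.5) + h(4.125) + h(4.75) + h(5.375)].
Sum ≈ -216.1084.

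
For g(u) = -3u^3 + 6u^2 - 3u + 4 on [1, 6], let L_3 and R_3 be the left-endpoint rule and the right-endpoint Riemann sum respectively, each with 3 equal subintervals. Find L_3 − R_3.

L_3 ≈ -257.777778.
R_3 ≈ -1007.777778.
L_3 − R_3 = 750.

750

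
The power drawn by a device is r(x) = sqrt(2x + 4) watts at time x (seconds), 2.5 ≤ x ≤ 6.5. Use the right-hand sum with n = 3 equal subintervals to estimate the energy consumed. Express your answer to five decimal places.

15.09959

Δx = (6.5 − 2.5)/3 = 4/3.
Right endpoints: 23/6, 31/6, 6.5.
r(23/6) ≈ 3.41565, r(31/6) ≈ 3.78594, r(6.5) ≈ 4.12311.
Sum = Δx · [r(23/6) + r(31/6) + r(6.5)].
Sum ≈ 15.09959.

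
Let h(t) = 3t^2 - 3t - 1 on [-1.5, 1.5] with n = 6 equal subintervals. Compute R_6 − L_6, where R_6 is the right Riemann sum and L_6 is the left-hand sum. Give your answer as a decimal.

R_6 = 1.875.
L_6 = 6.375.
R_6 − L_6 = -4.5.

-4.5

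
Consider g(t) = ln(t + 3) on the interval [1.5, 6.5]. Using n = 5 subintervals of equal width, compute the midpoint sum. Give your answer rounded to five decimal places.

9.62377

Δt = (6.5 − 1.5)/5 = 1.
Midpoints: 2, 3, 4, 5, 6.
g(2) ≈ 1.60944, g(3) ≈ 1.79176, g(4) ≈ 1.94591, g(5) ≈ 2.07944, g(6) ≈ 2.19722.
Sum = Δt · [g(2) + g(3) + g(4) + g(5) + g(6)].
Sum ≈ 9.62377.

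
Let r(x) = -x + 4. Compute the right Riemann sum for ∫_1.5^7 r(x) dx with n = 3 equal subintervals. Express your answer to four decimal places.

-6.4167

Δx = (7 − 1.5)/3 = 11/6.
Right endpoints: 10/3, 31/6, 7.
r(10/3) = 2/3, r(31/6) = -7/6, r(7) = -3.
Sum = Δx · [r(10/3) + r(31/6) + r(7)].
Sum ≈ -6.4167.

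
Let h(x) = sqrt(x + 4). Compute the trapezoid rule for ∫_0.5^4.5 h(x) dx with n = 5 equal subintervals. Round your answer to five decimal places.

Δx = (4.5 − 0.5)/5 = 0.8.
h(0.5) ≈ 2.12132, h(1.3) ≈ 2.30217, h(2.1) ≈ 2.46982, h(2.9) ≈ 2.62679, h(3.7) ≈ 2.77489, h(4.5) ≈ 2.91548.
T_5 = (Δx/2)·[h(x_0) + 2h(x_1) + ... + 2h(x_{4}) + h(x_5)].
Sum ≈ 10.15365.

10.15365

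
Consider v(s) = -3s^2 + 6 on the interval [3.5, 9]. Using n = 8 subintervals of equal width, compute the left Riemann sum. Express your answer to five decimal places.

-583.52637

Δs = (9 − 3.5)/8 = 0.6875.
Left endpoints: 3.5, 4.1875, 4.875, 5.5625, 6.25, 6.9375, 7.625, 8.3125.
v(3.5) = -30.75, v(4.1875) = -46.60546875, v(4.875) = -65.296875, v(5.5625) = -86.82421875, v(6.25) = -111.1875, v(6.9375) = -138.38671875, v(7.625) = -168.421875, v(8.3125) = -201.29296875.
Sum = Δs · [v(3.5) + v(4.1875) + v(4.875) + ...].
Sum ≈ -583.52637.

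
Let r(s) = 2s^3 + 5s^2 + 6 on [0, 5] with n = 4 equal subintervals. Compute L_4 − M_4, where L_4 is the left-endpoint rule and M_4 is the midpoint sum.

L_4 = 342.5.
M_4 = 537.8125.
L_4 − M_4 = -195.3125.

-195.3125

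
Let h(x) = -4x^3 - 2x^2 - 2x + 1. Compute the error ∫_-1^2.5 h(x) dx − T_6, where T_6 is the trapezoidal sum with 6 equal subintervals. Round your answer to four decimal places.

Exact integral: ∫_-1^2.5 h(x) dx ≈ -50.895833.
T_6 ≈ -53.079282.
Error ≈ -50.895833 − (-53.079282) ≈ 2.1834.

2.1834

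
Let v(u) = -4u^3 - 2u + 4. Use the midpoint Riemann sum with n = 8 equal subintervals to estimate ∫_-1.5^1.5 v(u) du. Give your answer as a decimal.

12

Δu = (1.5 − (-1.5))/8 = 0.375.
Midpoints: -1.3125, -0.9375, -0.5625, -0.1875, 0.1875, 0.5625, 0.9375, 1.3125.
v(-1.3125) = 16045/1024, v(-0.9375) = 9391/1024, v(-0.5625) = 5977/1024, v(-0.1875) = 4507/1024, v(0.1875) = 3685/1024, v(0.5625) = 2215/1024, v(0.9375) = -1199/1024, v(1.3125) = -7853/1024.
Sum = Δu · [v(-1.3125) + v(-0.9375) + v(-0.5625) + ...].
Sum = 12.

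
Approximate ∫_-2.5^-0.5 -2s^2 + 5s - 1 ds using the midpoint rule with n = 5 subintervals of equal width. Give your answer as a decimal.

-27.28

Δs = (-0.5 − (-2.5))/5 = 0.4.
Midpoints: -2.3, -1.9, -1.5, -1.1, -0.7.
f(-2.3) = -23.08, f(-1.9) = -17.72, f(-1.5) = -13, f(-1.1) = -8.92, f(-0.7) = -5.48.
Sum = Δs · [f(-2.3) + f(-1.9) + f(-1.5) + f(-1.1) + f(-0.7)].
Sum = -27.28.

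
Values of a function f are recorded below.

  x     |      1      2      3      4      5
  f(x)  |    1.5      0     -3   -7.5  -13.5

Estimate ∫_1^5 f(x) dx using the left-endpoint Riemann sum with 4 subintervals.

Δx = 1.
Sum = 1·[1.5 + 0 + (-3) + (-7.5)] = -9.

-9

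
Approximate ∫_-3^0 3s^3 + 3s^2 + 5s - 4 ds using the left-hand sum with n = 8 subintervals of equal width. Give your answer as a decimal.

Δs = (0 − (-3))/8 = 0.375.
Left endpoints: -3, -2.625, -2.25, -1.875, -1.5, -1.125, -0.75, -0.375.
f(-3) = -73, f(-2.625) = -25967/512, f(-2.25) = -34.234375, f(-1.875) = -11573/512, f(-1.5) = -14.875, f(-1.125) = -5171/512, f(-0.75) = -7.328125, f(-0.375) = -2873/512.
Sum = Δs · [f(-3) + f(-2.625) + f(-2.25) + ...].
Sum = -81.92578125.

-81.92578125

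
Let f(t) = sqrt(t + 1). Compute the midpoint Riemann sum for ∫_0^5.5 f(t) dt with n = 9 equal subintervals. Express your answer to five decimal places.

Δt = (5.5 − 0)/9 = 11/18.
Midpoints: 11/36, 11/12, 55/36, 77/36, 2.75, 121/36, 143/36, 55/12, 187/36.
f(11/36) ≈ 1.14261, f(11/12) ≈ 1.38444, f(55/36) ≈ 1.58990, f(77/36) ≈ 1.77169, f(2.75) ≈ 1.93649, f(121/36) ≈ 2.08833, f(143/36) ≈ 2.22985, f(55/12) ≈ 2.36291, f(187/36) ≈ 2.48886.
Sum = Δt · [f(11/36) + f(11/12) + f(55/36) + ...].
Sum ≈ 10.38588.

10.38588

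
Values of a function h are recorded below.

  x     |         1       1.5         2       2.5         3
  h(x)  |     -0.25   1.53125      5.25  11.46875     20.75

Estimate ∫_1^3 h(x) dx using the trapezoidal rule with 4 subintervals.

Δx = 0.5.
T_4 = (0.5/2)·[(-0.25) + 2·1.53125 + 2·5.25 + 2·11.46875 + 20.75] = 14.25.

14.25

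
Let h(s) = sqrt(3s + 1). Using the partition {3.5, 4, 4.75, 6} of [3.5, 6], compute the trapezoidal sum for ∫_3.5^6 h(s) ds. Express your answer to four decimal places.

Subinterval widths: 0.5, 0.75, 1.25.
h(3.5) ≈ 3.3912, h(4) ≈ 3.6056, h(4.75) ≈ 3.9051, h(6) ≈ 4.3589.
On each subinterval the trapezoid contributes (Δs_i/2)·[h(s_{i-1}) + h(s_i)].
Sum ≈ 9.7307.

9.7307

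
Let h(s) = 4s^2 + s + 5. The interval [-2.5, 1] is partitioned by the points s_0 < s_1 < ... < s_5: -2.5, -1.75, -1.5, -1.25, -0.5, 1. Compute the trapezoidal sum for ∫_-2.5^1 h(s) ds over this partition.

39.875

Subinterval widths: 0.75, 0.25, 0.25, 0.75, 1.5.
h(-2.5) = 27.5, h(-1.75) = 15.5, h(-1.5) = 12.5, h(-1.25) = 10, h(-0.5) = 5.5, h(1) = 10.
On each subinterval the trapezoid contributes (Δs_i/2)·[h(s_{i-1}) + h(s_i)].
Sum = 39.875.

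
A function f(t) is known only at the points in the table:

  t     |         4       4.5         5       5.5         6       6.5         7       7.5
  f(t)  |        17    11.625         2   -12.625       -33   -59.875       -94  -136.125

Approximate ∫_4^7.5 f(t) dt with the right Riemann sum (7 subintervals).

-161

Δt = 0.5.
Sum = 0.5·[11.625 + 2 + (-12.625) + (-33) + (-59.875) + (-94) + (-136.125)] = -161.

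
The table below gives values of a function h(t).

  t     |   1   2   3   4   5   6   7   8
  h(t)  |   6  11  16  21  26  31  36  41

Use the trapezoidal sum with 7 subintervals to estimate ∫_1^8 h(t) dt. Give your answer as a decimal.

164.5

Δt = 1.
T_7 = (1/2)·[6 + 2·11 + 2·16 + 2·21 + 2·26 + 2·31 + 2·36 + 41] = 164.5.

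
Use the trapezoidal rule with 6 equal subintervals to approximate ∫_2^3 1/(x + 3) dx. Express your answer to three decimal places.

Δx = (3 − 2)/6 = 1/6.
f(2) = 0.2, f(13/6) = 6/31, f(7/3) = 0.1875, f(2.5) = 2/11, f(8/3) = 3/17, f(17/6) = 6/35, f(3) = 1/6.
T_6 = (Δx/2)·[f(x_0) + 2f(x_1) + ... + 2f(x_{5}) + f(x_6)].
Sum ≈ 0.182.

0.182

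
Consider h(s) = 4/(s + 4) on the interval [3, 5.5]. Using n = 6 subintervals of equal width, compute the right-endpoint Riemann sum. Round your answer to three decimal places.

Δs = (5.5 − 3)/6 = 5/12.
Right endpoints: 41/12, 23/6, 4.25, 14/3, 61/12, 5.5.
h(41/12) = 48/89, h(23/6) = 24/47, h(4.25) = 16/33, h(14/3) = 6/13, h(61/12) = 48/109, h(5.5) = 8/19.
Sum = Δs · [h(41/12) + h(23/6) + h(4.25) + ...].
Sum ≈ 1.191.

1.191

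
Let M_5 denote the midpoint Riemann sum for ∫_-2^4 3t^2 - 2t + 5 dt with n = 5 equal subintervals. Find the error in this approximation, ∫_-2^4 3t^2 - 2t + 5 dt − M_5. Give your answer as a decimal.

Exact integral: ∫_-2^4 f(t) dt = 90.
M_5 = 87.84.
Error = 90 − 87.84 = 2.16.

2.16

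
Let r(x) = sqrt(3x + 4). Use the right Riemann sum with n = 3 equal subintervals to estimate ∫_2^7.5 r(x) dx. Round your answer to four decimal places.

Δx = (7.5 − 2)/3 = 11/6.
Right endpoints: 23/6, 17/3, 7.5.
r(23/6) ≈ 3.9370, r(17/3) ≈ 4.5826, r(7.5) ≈ 5.1478.
Sum = Δx · [r(23/6) + r(17/3) + r(7.5)].
Sum ≈ 25.0569.

25.0569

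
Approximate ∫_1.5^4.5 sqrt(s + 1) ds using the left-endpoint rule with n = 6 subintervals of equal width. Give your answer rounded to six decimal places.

Δs = (4.5 − 1.5)/6 = 0.5.
Left endpoints: 1.5, 2, 2.5, 3, 3.5, 4.
f(1.5) ≈ 1.581139, f(2) ≈ 1.732051, f(2.5) ≈ 1.870829, f(3) ≈ 2.000000, f(3.5) ≈ 2.121320, f(4) ≈ 2.236068.
Sum = Δs · [f(1.5) + f(2) + f(2.5) + ...].
Sum ≈ 5.770703.

5.770703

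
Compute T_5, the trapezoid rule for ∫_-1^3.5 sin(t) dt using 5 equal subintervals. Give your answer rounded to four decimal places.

1.3757

Δt = (3.5 − (-1))/5 = 0.9.
f(-1) ≈ -0.8415, f(-0.1) ≈ -0.0998, f(0.8) ≈ 0.7174, f(1.7) ≈ 0.9917, f(2.6) ≈ 0.5155, f(3.5) ≈ -0.3508.
T_5 = (Δt/2)·[f(t_0) + 2f(t_1) + ... + 2f(t_{4}) + f(t_5)].
Sum ≈ 1.3757.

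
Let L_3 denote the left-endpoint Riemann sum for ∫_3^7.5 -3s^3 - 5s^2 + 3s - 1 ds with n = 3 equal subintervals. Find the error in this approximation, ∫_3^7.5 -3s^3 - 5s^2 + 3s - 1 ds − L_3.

-967.359375

Exact integral: ∫_3^7.5 f(s) ds = -2904.046875.
L_3 = -1936.6875.
Error = -2904.046875 − (-1936.6875) = -967.359375.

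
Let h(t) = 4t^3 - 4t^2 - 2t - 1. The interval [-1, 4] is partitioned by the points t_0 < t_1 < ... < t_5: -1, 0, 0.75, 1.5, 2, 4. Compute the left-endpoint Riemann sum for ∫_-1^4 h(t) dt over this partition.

Subinterval widths: 1, 0.75, 0.75, 0.5, 2.
Left endpoints: -1, 0, 0.75, 1.5, 2.
h(-1) = -7, h(0) = -1, h(0.75) = -3.0625, h(1.5) = 0.5, h(2) = 11.
Sum = Σ Δt_i · h(t_i).
Sum = 12.203125.

12.203125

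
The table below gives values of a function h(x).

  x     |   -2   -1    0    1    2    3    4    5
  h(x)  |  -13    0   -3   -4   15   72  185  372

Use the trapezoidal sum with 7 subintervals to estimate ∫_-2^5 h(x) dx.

Δx = 1.
T_7 = (1/2)·[(-13) + 2·0 + 2·(-3) + 2·(-4) + 2·15 + 2·72 + 2·185 + 372] = 444.5.

444.5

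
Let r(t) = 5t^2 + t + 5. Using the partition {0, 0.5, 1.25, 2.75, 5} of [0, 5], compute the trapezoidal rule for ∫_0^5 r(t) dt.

258.59375

Subinterval widths: 0.5, 0.75, 1.5, 2.25.
r(0) = 5, r(0.5) = 6.75, r(1.25) = 14.0625, r(2.75) = 45.5625, r(5) = 135.
On each subinterval the trapezoid contributes (Δt_i/2)·[r(t_{i-1}) + r(t_i)].
Sum = 258.59375.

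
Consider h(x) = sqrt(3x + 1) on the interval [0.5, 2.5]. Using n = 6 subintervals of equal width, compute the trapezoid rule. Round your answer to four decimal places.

Δx = (2.5 − 0.5)/6 = 1/3.
h(0.5) ≈ 1.5811, h(5/6) ≈ 1.8708, h(7/6) ≈ 2.1213, h(1.5) ≈ 2.3452, h(11/6) ≈ 2.5495, h(13/6) ≈ 2.7386, h(2.5) ≈ 2.9155.
T_6 = (Δx/2)·[h(x_0) + 2h(x_1) + ... + 2h(x_{5}) + h(x_6)].
Sum ≈ 4.6246.

4.6246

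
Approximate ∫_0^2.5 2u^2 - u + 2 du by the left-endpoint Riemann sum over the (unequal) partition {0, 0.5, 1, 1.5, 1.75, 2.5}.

9.53125

Subinterval widths: 0.5, 0.5, 0.5, 0.25, 0.75.
Left endpoints: 0, 0.5, 1, 1.5, 1.75.
f(0) = 2, f(0.5) = 2, f(1) = 3, f(1.5) = 5, f(1.75) = 6.375.
Sum = Σ Δu_i · f(u_i).
Sum = 9.53125.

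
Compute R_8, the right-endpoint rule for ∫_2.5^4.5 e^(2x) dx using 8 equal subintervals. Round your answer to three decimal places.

5054.187

Δx = (4.5 − 2.5)/8 = 0.25.
Right endpoints: 2.75, 3, 3.25, 3.5, 3.75, 4, 4.25, 4.5.
f(2.75) ≈ 244.692, f(3) ≈ 403.429, f(3.25) ≈ 665.142, f(3.5) ≈ 1096.633, f(3.75) ≈ 1808.042, f(4) ≈ 2980.958, f(4.25) ≈ 4914.769, f(4.5) ≈ 8103.084.
Sum = Δx · [f(2.75) + f(3) + f(3.25) + ...].
Sum ≈ 5054.187.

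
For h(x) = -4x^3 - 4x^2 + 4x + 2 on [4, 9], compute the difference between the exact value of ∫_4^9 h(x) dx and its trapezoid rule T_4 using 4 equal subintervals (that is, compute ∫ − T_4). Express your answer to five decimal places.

106.77083

Exact integral: ∫_4^9 h(x) dx ≈ -7051.6666667.
T_4 = -7158.4375.
Error ≈ -7051.6666667 − (-7158.4375) ≈ 106.77083.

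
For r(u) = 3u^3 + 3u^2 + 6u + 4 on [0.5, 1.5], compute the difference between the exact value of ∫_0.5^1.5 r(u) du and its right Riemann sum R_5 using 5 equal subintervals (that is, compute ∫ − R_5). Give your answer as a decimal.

Exact integral: ∫_0.5^1.5 r(u) du = 17.
R_5 = 19.255.
Error = 17 − 19.255 = -2.255.

-2.255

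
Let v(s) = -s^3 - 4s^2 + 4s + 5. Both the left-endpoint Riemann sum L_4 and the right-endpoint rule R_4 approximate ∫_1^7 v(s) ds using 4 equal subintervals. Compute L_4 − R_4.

765

L_4 = -583.5.
R_4 = -1348.5.
L_4 − R_4 = 765.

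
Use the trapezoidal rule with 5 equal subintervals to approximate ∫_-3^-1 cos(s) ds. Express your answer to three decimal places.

-0.691

Δs = (-1 − (-3))/5 = 0.4.
f(-3) ≈ -0.990, f(-2.6) ≈ -0.857, f(-2.2) ≈ -0.589, f(-1.8) ≈ -0.227, f(-1.4) ≈ 0.170, f(-1) ≈ 0.540.
T_5 = (Δs/2)·[f(s_0) + 2f(s_1) + ... + 2f(s_{4}) + f(s_5)].
Sum ≈ -0.691.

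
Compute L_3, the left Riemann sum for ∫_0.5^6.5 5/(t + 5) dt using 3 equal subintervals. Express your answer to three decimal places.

4.204

Δt = (6.5 − 0.5)/3 = 2.
Left endpoints: 0.5, 2.5, 4.5.
f(0.5) = 10/11, f(2.5) = 2/3, f(4.5) = 10/19.
Sum = Δt · [f(0.5) + f(2.5) + f(4.5)].
Sum ≈ 4.204.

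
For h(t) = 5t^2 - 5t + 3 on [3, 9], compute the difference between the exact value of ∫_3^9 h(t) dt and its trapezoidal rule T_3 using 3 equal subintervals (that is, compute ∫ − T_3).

Exact integral: ∫_3^9 h(t) dt = 1008.
T_3 = 1028.
Error = 1008 − 1028 = -20.

-20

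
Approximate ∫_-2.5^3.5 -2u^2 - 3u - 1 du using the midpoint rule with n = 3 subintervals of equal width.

Δu = (3.5 − (-2.5))/3 = 2.
Midpoints: -1.5, 0.5, 2.5.
f(-1.5) = -1, f(0.5) = -3, f(2.5) = -21.
Sum = Δu · [f(-1.5) + f(0.5) + f(2.5)].
Sum = -50.

-50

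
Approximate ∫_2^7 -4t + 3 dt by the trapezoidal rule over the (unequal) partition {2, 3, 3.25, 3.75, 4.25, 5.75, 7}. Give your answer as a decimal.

Subinterval widths: 1, 0.25, 0.5, 0.5, 1.5, 1.25.
f(2) = -5, f(3) = -9, f(3.25) = -10, f(3.75) = -12, f(4.25) = -14, f(5.75) = -20, f(7) = -25.
On each subinterval the trapezoid contributes (Δt_i/2)·[f(t_{i-1}) + f(t_i)].
Sum = -75.

-75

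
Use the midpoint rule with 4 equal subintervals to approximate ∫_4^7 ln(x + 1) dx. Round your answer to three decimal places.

Δx = (7 − 4)/4 = 0.75.
Midpoints: 4.375, 5.125, 5.875, 6.625.
f(4.375) ≈ 1.682, f(5.125) ≈ 1.812, f(5.875) ≈ 1.928, f(6.625) ≈ 2.031.
Sum = Δx · [f(4.375) + f(5.125) + f(5.875) + f(6.625)].
Sum ≈ 5.590.

5.590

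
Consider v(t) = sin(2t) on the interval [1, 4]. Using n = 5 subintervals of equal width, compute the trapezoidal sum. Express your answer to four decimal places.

-0.1187

Δt = (4 − 1)/5 = 0.6.
v(1) ≈ 0.9093, v(1.6) ≈ -0.0584, v(2.2) ≈ -0.9516, v(2.8) ≈ -0.6313, v(3.4) ≈ 0.4941, v(4) ≈ 0.9894.
T_5 = (Δt/2)·[v(t_0) + 2v(t_1) + ... + 2v(t_{4}) + v(t_5)].
Sum ≈ -0.1187.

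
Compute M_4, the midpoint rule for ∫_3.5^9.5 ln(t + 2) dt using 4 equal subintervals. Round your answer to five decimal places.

Δt = (9.5 − 3.5)/4 = 1.5.
Midpoints: 4.25, 5.75, 7.25, 8.75.
f(4.25) ≈ 1.83258, f(5.75) ≈ 2.04769, f(7.25) ≈ 2.22462, f(8.75) ≈ 2.37491.
Sum = Δt · [f(4.25) + f(5.75) + f(7.25) + f(8.75)].
Sum ≈ 12.71971.

12.71971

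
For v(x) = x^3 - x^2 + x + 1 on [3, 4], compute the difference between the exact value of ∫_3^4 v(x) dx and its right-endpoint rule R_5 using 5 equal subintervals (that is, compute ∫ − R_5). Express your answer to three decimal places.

-3.163

Exact integral: ∫_3^4 v(x) dx ≈ 35.91667.
R_5 = 39.08.
Error ≈ 35.91667 − 39.08 ≈ -3.163.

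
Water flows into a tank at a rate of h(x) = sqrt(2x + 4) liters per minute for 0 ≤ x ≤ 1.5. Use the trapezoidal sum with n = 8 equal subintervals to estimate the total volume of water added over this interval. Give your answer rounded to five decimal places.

Δx = (1.5 − 0)/8 = 0.1875.
h(0) ≈ 2.00000, h(0.1875) ≈ 2.09165, h(0.375) ≈ 2.17945, h(0.5625) ≈ 2.26385, h(0.75) ≈ 2.34521, h(0.9375) ≈ 2.42384, h(1.125) ≈ 2.50000, h(1.3125) ≈ 2.57391, h(1.5) ≈ 2.64575.
T_8 = (Δx/2)·[h(x_0) + 2h(x_1) + ... + 2h(x_{7}) + h(x_8)].
Sum ≈ 3.50640.

3.50640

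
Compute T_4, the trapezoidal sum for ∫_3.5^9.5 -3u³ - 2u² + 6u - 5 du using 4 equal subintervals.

-6471.375

Δu = (9.5 − 3.5)/4 = 1.5.
f(3.5) = -137.125, f(5) = -400, f(6.5) = -874.375, f(8) = -1621, f(9.5) = -2700.625.
T_4 = (Δu/2)·[f(u_0) + 2f(u_1) + 2f(u_2) + 2f(u_3) + f(u_4)].
Sum = -6471.375.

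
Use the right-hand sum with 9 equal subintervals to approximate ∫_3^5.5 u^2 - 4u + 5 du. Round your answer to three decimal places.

Δu = (5.5 − 3)/9 = 5/18.
Right endpoints: 59/18, 32/9, 23/6, 37/9, 79/18, 14/3, 89/18, 47/9, 5.5.
f(59/18) = 853/324, f(32/9) = 277/81, f(23/6) = 157/36, f(37/9) = 442/81, f(79/18) = 2173/324, f(14/3) = 73/9, f(89/18) = 3133/324, f(47/9) = 922/81, f(5.5) = 13.25.
Sum = Δu · [f(59/18) + f(32/9) + f(23/6) + ...].
Sum ≈ 18.053.

18.053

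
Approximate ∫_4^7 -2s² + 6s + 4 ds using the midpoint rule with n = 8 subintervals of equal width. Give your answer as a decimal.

-74.9296875

Δs = (7 − 4)/8 = 0.375.
Midpoints: 4.1875, 4.5625, 4.9375, 5.3125, 5.6875, 6.0625, 6.4375, 6.8125.
f(4.1875) = -5.9453125, f(4.5625) = -10.2578125, f(4.9375) = -15.1328125, f(5.3125) = -20.5703125, f(5.6875) = -26.5703125, f(6.0625) = -33.1328125, f(6.4375) = -40.2578125, f(6.8125) = -47.9453125.
Sum = Δs · [f(4.1875) + f(4.5625) + f(4.9375) + ...].
Sum = -74.9296875.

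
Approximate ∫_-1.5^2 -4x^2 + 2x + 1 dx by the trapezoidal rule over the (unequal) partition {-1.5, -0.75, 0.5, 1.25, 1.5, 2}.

-11.875

Subinterval widths: 0.75, 1.25, 0.75, 0.25, 0.5.
f(-1.5) = -11, f(-0.75) = -2.75, f(0.5) = 1, f(1.25) = -2.75, f(1.5) = -5, f(2) = -11.
On each subinterval the trapezoid contributes (Δx_i/2)·[f(x_{i-1}) + f(x_i)].
Sum = -11.875.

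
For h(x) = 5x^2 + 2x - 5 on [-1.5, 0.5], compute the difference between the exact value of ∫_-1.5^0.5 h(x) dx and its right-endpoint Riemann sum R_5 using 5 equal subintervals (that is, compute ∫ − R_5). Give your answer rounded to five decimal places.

0.93333

Exact integral: ∫_-1.5^0.5 h(x) dx ≈ -6.1666667.
R_5 = -7.1.
Error ≈ -6.1666667 − (-7.1) ≈ 0.93333.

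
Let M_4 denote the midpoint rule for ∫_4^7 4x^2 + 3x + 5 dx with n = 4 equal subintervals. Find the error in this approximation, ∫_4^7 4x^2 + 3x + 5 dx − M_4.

Exact integral: ∫_4^7 f(x) dx = 436.5.
M_4 = 435.9375.
Error = 436.5 − 435.9375 = 0.5625.

0.5625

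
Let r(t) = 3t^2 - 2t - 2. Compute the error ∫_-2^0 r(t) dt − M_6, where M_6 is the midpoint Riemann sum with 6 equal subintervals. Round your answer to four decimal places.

0.0556

Exact integral: ∫_-2^0 r(t) dt = 8.
M_6 ≈ 7.944444.
Error ≈ 8 − 7.944444 ≈ 0.0556.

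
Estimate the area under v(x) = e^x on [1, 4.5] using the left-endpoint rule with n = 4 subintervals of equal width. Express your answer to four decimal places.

54.6056

Δx = (4.5 − 1)/4 = 0.875.
Left endpoints: 1, 1.875, 2.75, 3.625.
v(1) ≈ 2.7183, v(1.875) ≈ 6.5208, v(2.75) ≈ 15.6426, v(3.625) ≈ 37.5247.
Sum = Δx · [v(1) + v(1.875) + v(2.75) + v(3.625)].
Sum ≈ 54.6056.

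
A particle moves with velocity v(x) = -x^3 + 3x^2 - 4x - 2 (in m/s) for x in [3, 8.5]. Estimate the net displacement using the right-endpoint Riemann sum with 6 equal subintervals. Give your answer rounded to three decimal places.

-1038.330

Δx = (8.5 − 3)/6 = 11/12.
Right endpoints: 47/12, 29/6, 5.75, 20/3, 91/12, 8.5.
v(47/12) = -54827/1728, v(29/6) = -13859/216, v(5.75) = -115.921875, v(20/3) = -5174/27, v(91/12) = -511327/1728, v(8.5) = -433.375.
Sum = Δx · [v(47/12) + v(29/6) + v(5.75) + ...].
Sum ≈ -1038.330.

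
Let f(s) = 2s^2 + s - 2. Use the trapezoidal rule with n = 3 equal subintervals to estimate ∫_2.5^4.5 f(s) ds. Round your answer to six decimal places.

53.629630

Δs = (4.5 − 2.5)/3 = 2/3.
f(2.5) = 13, f(19/6) = 191/9, f(23/6) = 281/9, f(4.5) = 43.
T_3 = (Δs/2)·[f(s_0) + 2f(s_1) + 2f(s_2) + f(s_3)].
Sum ≈ 53.629630.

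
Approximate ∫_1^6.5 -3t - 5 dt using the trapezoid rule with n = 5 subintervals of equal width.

-89.375

Δt = (6.5 − 1)/5 = 1.1.
f(1) = -8, f(2.1) = -11.3, f(3.2) = -14.6, f(4.3) = -17.9, f(5.4) = -21.2, f(6.5) = -24.5.
T_5 = (Δt/2)·[f(t_0) + 2f(t_1) + ... + 2f(t_{4}) + f(t_5)].
Sum = -89.375.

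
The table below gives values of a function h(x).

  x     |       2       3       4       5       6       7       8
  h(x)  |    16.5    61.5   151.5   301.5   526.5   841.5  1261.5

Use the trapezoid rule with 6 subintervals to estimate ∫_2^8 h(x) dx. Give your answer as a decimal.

Δx = 1.
T_6 = (1/2)·[16.5 + 2·61.5 + 2·151.5 + 2·301.5 + 2·526.5 + 2·841.5 + 1261.5] = 2521.5.

2521.5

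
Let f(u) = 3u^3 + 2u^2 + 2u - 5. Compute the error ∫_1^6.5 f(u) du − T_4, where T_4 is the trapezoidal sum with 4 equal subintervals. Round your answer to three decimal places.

-61.957

Exact integral: ∫_1^6.5 f(u) du ≈ 1534.21354.
T_4 ≈ 1596.17090.
Error ≈ 1534.21354 − 1596.17090 ≈ -61.957.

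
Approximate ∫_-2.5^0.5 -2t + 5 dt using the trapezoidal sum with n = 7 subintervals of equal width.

21

Δt = (0.5 − (-2.5))/7 = 3/7.
f(-2.5) = 10, f(-29/14) = 64/7, f(-23/14) = 58/7, f(-17/14) = 52/7, f(-11/14) = 46/7, f(-5/14) = 40/7, f(1/14) = 34/7, f(0.5) = 4.
T_7 = (Δt/2)·[f(t_0) + 2f(t_1) + ... + 2f(t_{6}) + f(t_7)].
Sum = 21.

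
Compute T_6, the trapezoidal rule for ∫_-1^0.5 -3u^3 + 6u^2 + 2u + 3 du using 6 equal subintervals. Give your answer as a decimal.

Δu = (0.5 − (-1))/6 = 0.25.
f(-1) = 10, f(-0.75) = 6.140625, f(-0.5) = 3.875, f(-0.25) = 2.921875, f(0) = 3, f(0.25) = 3.828125, f(0.5) = 5.125.
T_6 = (Δu/2)·[f(u_0) + 2f(u_1) + ... + 2f(u_{5}) + f(u_6)].
Sum = 6.83203125.

6.83203125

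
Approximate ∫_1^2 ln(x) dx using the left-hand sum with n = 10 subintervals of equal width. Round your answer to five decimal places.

Δx = (2 − 1)/10 = 0.1.
Left endpoints: 1, 1.1, 1.2, 1.3, 1.4, 1.5, 1.6, 1.7, 1.8, 1.9.
f(1) ≈ 0.00000, f(1.1) ≈ 0.09531, f(1.2) ≈ 0.18232, f(1.3) ≈ 0.26236, f(1.4) ≈ 0.33647, f(1.5) ≈ 0.40547, f(1.6) ≈ 0.47000, f(1.7) ≈ 0.53063, f(1.8) ≈ 0.58779, f(1.9) ≈ 0.64185.
Sum = Δx · [f(1) + f(1.1) + f(1.2) + ...].
Sum ≈ 0.35122.

0.35122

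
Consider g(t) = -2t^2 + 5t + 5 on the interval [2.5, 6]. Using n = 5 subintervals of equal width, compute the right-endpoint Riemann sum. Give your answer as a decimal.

-56.98

Δt = (6 − 2.5)/5 = 0.7.
Right endpoints: 3.2, 3.9, 4.6, 5.3, 6.
g(3.2) = 0.52, g(3.9) = -5.92, g(4.6) = -14.32, g(5.3) = -24.68, g(6) = -37.
Sum = Δt · [g(3.2) + g(3.9) + g(4.6) + g(5.3) + g(6)].
Sum = -56.98.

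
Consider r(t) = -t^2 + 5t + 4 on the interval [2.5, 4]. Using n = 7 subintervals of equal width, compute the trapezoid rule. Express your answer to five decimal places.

14.23852

Δt = (4 − 2.5)/7 = 3/14.
r(2.5) = 10.25, r(19/7) = 500/49, r(41/14) = 1973/196, r(22/7) = 482/49, r(47/14) = 1865/196, r(25/7) = 446/49, r(53/14) = 1685/196, r(4) = 8.
T_7 = (Δt/2)·[r(t_0) + 2r(t_1) + ... + 2r(t_{6}) + r(t_7)].
Sum ≈ 14.23852.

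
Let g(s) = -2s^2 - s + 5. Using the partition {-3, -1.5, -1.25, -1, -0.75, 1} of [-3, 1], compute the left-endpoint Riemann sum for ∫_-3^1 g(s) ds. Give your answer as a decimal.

Subinterval widths: 1.5, 0.25, 0.25, 0.25, 1.75.
Left endpoints: -3, -1.5, -1.25, -1, -0.75.
g(-3) = -10, g(-1.5) = 2, g(-1.25) = 3.125, g(-1) = 4, g(-0.75) = 4.625.
Sum = Σ Δs_i · g(s_i).
Sum = -4.625.

-4.625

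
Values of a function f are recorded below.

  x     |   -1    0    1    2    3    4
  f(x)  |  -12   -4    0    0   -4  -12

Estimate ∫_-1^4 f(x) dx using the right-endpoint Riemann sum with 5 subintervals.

Δx = 1.
Sum = 1·[(-4) + 0 + 0 + (-4) + (-12)] = -20.

-20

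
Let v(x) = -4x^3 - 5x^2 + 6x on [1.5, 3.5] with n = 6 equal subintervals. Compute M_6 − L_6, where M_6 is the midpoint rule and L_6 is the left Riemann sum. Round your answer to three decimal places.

-30.722

M_6 ≈ -180.18519.
L_6 ≈ -149.46296.
M_6 − L_6 ≈ -30.722.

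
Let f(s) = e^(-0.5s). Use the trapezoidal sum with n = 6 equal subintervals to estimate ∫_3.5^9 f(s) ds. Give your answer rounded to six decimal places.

0.331005

Δs = (9 − 3.5)/6 = 11/12.
f(3.5) ≈ 0.173774, f(53/12) ≈ 0.109884, f(16/3) ≈ 0.069483, f(6.25) ≈ 0.043937, f(43/6) ≈ 0.027783, f(97/12) ≈ 0.017568, f(9) ≈ 0.011109.
T_6 = (Δs/2)·[f(s_0) + 2f(s_1) + ... + 2f(s_{5}) + f(s_6)].
Sum ≈ 0.331005.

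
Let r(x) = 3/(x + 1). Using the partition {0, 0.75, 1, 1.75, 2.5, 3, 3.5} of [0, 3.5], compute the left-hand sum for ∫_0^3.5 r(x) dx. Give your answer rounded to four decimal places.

5.4253

Subinterval widths: 0.75, 0.25, 0.75, 0.75, 0.5, 0.5.
Left endpoints: 0, 0.75, 1, 1.75, 2.5, 3.
r(0) = 3, r(0.75) = 12/7, r(1) = 1.5, r(1.75) = 12/11, r(2.5) = 6/7, r(3) = 0.75.
Sum = Σ Δx_i · r(x_i).
Sum ≈ 5.4253.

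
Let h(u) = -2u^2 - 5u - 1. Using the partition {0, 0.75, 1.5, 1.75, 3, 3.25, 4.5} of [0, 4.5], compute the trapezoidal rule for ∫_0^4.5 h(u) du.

Subinterval widths: 0.75, 0.75, 0.25, 1.25, 0.25, 1.25.
h(0) = -1, h(0.75) = -5.875, h(1.5) = -13, h(1.75) = -15.875, h(3) = -34, h(3.25) = -38.375, h(4.5) = -64.
On each subinterval the trapezoid contributes (Δu_i/2)·[h(u_{i-1}) + h(u_i)].
Sum = -117.46875.

-117.46875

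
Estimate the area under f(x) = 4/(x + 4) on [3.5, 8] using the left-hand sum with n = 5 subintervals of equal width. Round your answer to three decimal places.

Δx = (8 − 3.5)/5 = 0.9.
Left endpoints: 3.5, 4.4, 5.3, 6.2, 7.1.
f(3.5) = 8/15, f(4.4) = 10/21, f(5.3) = 40/93, f(6.2) = 20/51, f(7.1) = 40/111.
Sum = Δx · [f(3.5) + f(4.4) + f(5.3) + f(6.2) + f(7.1)].
Sum ≈ 1.973.

1.973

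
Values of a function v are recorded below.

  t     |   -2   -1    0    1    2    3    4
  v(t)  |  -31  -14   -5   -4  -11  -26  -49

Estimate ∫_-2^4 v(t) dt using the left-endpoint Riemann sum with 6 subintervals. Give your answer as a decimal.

Δt = 1.
Sum = 1·[(-31) + (-14) + (-5) + (-4) + (-11) + (-26)] = -91.

-91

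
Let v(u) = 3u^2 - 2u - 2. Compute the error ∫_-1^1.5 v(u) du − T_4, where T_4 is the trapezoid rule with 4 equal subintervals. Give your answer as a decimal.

-0.48828125

Exact integral: ∫_-1^1.5 v(u) du = -1.875.
T_4 = -1.38671875.
Error = -1.875 − (-1.38671875) = -0.48828125.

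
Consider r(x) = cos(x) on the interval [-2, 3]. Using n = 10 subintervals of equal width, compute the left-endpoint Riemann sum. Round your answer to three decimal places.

1.172

Δx = (3 − (-2))/10 = 0.5.
Left endpoints: -2, -1.5, -1, -0.5, 0, 0.5, 1, 1.5, 2, 2.5.
r(-2) ≈ -0.416, r(-1.5) ≈ 0.071, r(-1) ≈ 0.540, r(-0.5) ≈ 0.878, r(0) ≈ 1.000, r(0.5) ≈ 0.878, r(1) ≈ 0.540, r(1.5) ≈ 0.071, r(2) ≈ -0.416, r(2.5) ≈ -0.801.
Sum = Δx · [r(-2) + r(-1.5) + r(-1) + ...].
Sum ≈ 1.172.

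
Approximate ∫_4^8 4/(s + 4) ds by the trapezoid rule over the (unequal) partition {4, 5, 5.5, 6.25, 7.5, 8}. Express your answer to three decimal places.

1.624

Subinterval widths: 1, 0.5, 0.75, 1.25, 0.5.
f(4) = 0.5, f(5) = 4/9, f(5.5) = 8/19, f(6.25) = 16/41, f(7.5) = 8/23, f(8) = 1/3.
On each subinterval the trapezoid contributes (Δs_i/2)·[f(s_{i-1}) + f(s_i)].
Sum ≈ 1.624.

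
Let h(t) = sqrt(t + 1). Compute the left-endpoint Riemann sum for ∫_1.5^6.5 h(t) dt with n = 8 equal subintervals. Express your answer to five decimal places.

Δt = (6.5 − 1.5)/8 = 0.625.
Left endpoints: 1.5, 2.125, 2.75, 3.375, 4, 4.625, 5.25, 5.875.
h(1.5) ≈ 1.58114, h(2.125) ≈ 1.76777, h(2.75) ≈ 1.93649, h(3.375) ≈ 2.09165, h(4) ≈ 2.23607, h(4.625) ≈ 2.37171, h(5.25) ≈ 2.50000, h(5.875) ≈ 2.62202.
Sum = Δt · [h(1.5) + h(2.125) + h(2.75) + ...].
Sum ≈ 10.69178.

10.69178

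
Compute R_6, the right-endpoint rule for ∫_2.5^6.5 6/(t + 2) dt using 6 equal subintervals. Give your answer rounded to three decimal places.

3.615

Δt = (6.5 − 2.5)/6 = 2/3.
Right endpoints: 19/6, 23/6, 4.5, 31/6, 35/6, 6.5.
f(19/6) = 36/31, f(23/6) = 36/35, f(4.5) = 12/13, f(31/6) = 36/43, f(35/6) = 36/47, f(6.5) = 12/17.
Sum = Δt · [f(19/6) + f(23/6) + f(4.5) + ...].
Sum ≈ 3.615.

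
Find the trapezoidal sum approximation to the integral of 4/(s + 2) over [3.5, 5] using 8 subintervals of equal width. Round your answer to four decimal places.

Δs = (5 − 3.5)/8 = 0.1875.
f(3.5) = 8/11, f(3.6875) = 64/91, f(3.875) = 32/47, f(4.0625) = 64/97, f(4.25) = 0.64, f(4.4375) = 64/103, f(4.625) = 32/53, f(4.8125) = 64/109, f(5) = 4/7.
T_8 = (Δs/2)·[f(s_0) + 2f(s_1) + ... + 2f(s_{7}) + f(s_8)].
Sum ≈ 0.9648.

0.9648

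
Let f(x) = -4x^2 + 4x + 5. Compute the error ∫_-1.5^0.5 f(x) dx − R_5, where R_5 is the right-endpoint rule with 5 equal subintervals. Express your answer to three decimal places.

Exact integral: ∫_-1.5^0.5 f(x) dx ≈ 1.33333.
R_5 = 4.32.
Error ≈ 1.33333 − 4.32 ≈ -2.987.

-2.987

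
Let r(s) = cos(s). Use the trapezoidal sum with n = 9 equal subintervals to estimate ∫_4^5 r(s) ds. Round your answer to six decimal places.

-0.201914

Δs = (5 − 4)/9 = 1/9.
r(4) ≈ -0.653644, r(37/9) ≈ -0.565697, r(38/9) ≈ -0.470773, r(13/3) ≈ -0.370043, r(40/9) ≈ -0.264750, r(41/9) ≈ -0.156191, r(14/3) ≈ -0.045706, r(43/9) ≈ 0.065342, r(44/9) ≈ 0.175585, r(5) ≈ 0.283662.
T_9 = (Δs/2)·[r(s_0) + 2r(s_1) + ... + 2r(s_{8}) + r(s_9)].
Sum ≈ -0.201914.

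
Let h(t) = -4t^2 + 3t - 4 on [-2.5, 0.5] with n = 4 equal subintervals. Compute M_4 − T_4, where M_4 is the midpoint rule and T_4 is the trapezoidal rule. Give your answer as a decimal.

1.6875

M_4 = -41.4375.
T_4 = -43.125.
M_4 − T_4 = 1.6875.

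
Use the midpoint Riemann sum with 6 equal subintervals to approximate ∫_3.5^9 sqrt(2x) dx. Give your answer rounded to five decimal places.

Δx = (9 − 3.5)/6 = 11/12.
Midpoints: 95/24, 4.875, 139/24, 161/24, 7.625, 205/24.
f(95/24) ≈ 2.81366, f(4.875) ≈ 3.12250, f(139/24) ≈ 3.40343, f(161/24) ≈ 3.66288, f(7.625) ≈ 3.90512, f(205/24) ≈ 4.13320.
Sum = Δx · [f(95/24) + f(4.875) + f(139/24) + ...].
Sum ≈ 19.28739.

19.28739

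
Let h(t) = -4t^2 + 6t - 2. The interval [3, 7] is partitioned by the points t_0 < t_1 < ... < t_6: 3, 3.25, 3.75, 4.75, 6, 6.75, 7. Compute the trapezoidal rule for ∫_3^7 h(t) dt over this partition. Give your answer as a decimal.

Subinterval widths: 0.25, 0.5, 1, 1.25, 0.75, 0.25.
h(3) = -20, h(3.25) = -24.75, h(3.75) = -35.75, h(4.75) = -63.75, h(6) = -110, h(6.75) = -143.75, h(7) = -156.
On each subinterval the trapezoid contributes (Δt_i/2)·[h(t_{i-1}) + h(t_i)].
Sum = -311.6875.

-311.6875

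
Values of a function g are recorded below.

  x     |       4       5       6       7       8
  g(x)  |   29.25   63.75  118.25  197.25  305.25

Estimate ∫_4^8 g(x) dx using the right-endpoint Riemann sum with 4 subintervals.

Δx = 1.
Sum = 1·[63.75 + 118.25 + 197.25 + 305.25] = 684.5.

684.5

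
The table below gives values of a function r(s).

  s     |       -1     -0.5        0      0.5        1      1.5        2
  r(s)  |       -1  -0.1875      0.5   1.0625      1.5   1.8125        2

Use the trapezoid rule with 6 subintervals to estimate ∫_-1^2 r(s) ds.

2.59375

Δs = 0.5.
T_6 = (0.5/2)·[(-1) + 2·(-0.1875) + 2·0.5 + 2·1.0625 + 2·1.5 + 2·1.8125 + 2] = 2.59375.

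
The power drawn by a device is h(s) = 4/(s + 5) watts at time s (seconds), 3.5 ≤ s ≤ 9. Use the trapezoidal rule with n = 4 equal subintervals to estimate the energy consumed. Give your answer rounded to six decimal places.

2.001452

Δs = (9 − 3.5)/4 = 1.375.
h(3.5) = 8/17, h(4.875) = 32/79, h(6.25) = 16/45, h(7.625) = 32/101, h(9) = 2/7.
T_4 = (Δs/2)·[h(s_0) + 2h(s_1) + 2h(s_2) + 2h(s_3) + h(s_4)].
Sum ≈ 2.001452.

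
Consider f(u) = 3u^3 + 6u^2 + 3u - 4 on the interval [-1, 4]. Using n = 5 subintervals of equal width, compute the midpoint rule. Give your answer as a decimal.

315.625

Δu = (4 − (-1))/5 = 1.
Midpoints: -0.5, 0.5, 1.5, 2.5, 3.5.
f(-0.5) = -4.375, f(0.5) = -0.625, f(1.5) = 24.125, f(2.5) = 87.875, f(3.5) = 208.625.
Sum = Δu · [f(-0.5) + f(0.5) + f(1.5) + f(2.5) + f(3.5)].
Sum = 315.625.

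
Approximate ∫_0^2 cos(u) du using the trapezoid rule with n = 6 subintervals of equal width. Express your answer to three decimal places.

0.901

Δu = (2 − 0)/6 = 1/3.
f(0) ≈ 1.000, f(1/3) ≈ 0.945, f(2/3) ≈ 0.786, f(1) ≈ 0.540, f(4/3) ≈ 0.235, f(5/3) ≈ -0.096, f(2) ≈ -0.416.
T_6 = (Δu/2)·[f(u_0) + 2f(u_1) + ... + 2f(u_{5}) + f(u_6)].
Sum ≈ 0.901.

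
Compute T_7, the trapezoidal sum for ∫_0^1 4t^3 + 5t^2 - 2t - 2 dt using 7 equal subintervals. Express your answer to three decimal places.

Δt = (1 − 0)/7 = 1/7.
f(0) = -2, f(1/7) = -745/343, f(2/7) = -710/343, f(3/7) = -557/343, f(4/7) = -262/343, f(5/7) = 199/343, f(6/7) = 850/343, f(1) = 5.
T_7 = (Δt/2)·[f(t_0) + 2f(t_1) + ... + 2f(t_{6}) + f(t_7)].
Sum ≈ -0.296.

-0.296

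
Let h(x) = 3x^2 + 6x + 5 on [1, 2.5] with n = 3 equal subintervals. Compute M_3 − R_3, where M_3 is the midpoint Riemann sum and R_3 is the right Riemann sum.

M_3 = 37.78125.
R_3 = 44.25.
M_3 − R_3 = -6.46875.

-6.46875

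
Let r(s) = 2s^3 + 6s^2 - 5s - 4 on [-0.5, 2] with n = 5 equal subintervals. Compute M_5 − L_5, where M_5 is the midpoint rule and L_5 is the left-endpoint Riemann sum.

M_5 = 4.296875.
L_5 = -0.625.
M_5 − L_5 = 4.921875.

4.921875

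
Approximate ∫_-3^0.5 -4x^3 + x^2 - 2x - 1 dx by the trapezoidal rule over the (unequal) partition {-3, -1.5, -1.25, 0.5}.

115.9375

Subinterval widths: 1.5, 0.25, 1.75.
f(-3) = 122, f(-1.5) = 17.75, f(-1.25) = 10.875, f(0.5) = -2.25.
On each subinterval the trapezoid contributes (Δx_i/2)·[f(x_{i-1}) + f(x_i)].
Sum = 115.9375.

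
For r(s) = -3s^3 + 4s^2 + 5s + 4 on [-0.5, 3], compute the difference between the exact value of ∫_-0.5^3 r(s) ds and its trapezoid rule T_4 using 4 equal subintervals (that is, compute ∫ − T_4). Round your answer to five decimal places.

3.23796

Exact integral: ∫_-0.5^3 r(s) ds ≈ 11.3385417.
T_4 ≈ 8.1005859.
Error ≈ 11.3385417 − 8.1005859 ≈ 3.23796.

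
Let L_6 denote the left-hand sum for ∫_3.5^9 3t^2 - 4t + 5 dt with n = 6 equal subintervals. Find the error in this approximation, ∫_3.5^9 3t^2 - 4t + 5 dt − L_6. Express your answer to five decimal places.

Exact integral: ∫_3.5^9 f(t) dt = 576.125.
L_6 ≈ 493.9878472.
Error ≈ 576.125 − 493.9878472 ≈ 82.13715.

82.13715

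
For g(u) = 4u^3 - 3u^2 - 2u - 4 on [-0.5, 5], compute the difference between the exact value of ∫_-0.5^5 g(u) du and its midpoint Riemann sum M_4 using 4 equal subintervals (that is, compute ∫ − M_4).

20.796875

Exact integral: ∫_-0.5^5 g(u) du = 453.0625.
M_4 = 432.265625.
Error = 453.0625 − 432.265625 = 20.796875.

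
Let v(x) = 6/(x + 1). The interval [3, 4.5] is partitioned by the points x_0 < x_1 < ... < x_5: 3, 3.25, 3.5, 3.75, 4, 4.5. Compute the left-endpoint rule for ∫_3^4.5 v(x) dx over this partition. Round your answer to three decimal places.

1.977

Subinterval widths: 0.25, 0.25, 0.25, 0.25, 0.5.
Left endpoints: 3, 3.25, 3.5, 3.75, 4.
v(3) = 1.5, v(3.25) = 24/17, v(3.5) = 4/3, v(3.75) = 24/19, v(4) = 1.2.
Sum = Σ Δx_i · v(x_i).
Sum ≈ 1.977.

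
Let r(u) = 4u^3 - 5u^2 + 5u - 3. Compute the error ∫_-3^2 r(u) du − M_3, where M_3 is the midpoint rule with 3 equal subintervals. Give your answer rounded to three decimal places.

-12.731

Exact integral: ∫_-3^2 r(u) du ≈ -150.83333.
M_3 ≈ -138.10185.
Error ≈ -150.83333 − (-138.10185) ≈ -12.731.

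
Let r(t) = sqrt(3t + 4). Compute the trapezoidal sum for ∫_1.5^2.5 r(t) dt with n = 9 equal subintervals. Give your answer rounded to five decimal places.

3.15923

Δt = (2.5 − 1.5)/9 = 1/9.
r(1.5) ≈ 2.91548, r(29/18) ≈ 2.97209, r(31/18) ≈ 3.02765, r(11/6) ≈ 3.08221, r(35/18) ≈ 3.13581, r(37/18) ≈ 3.18852, r(13/6) ≈ 3.24037, r(41/18) ≈ 3.29140, r(43/18) ≈ 3.34166, r(2.5) ≈ 3.39116.
T_9 = (Δt/2)·[r(t_0) + 2r(t_1) + ... + 2r(t_{8}) + r(t_9)].
Sum ≈ 3.15923.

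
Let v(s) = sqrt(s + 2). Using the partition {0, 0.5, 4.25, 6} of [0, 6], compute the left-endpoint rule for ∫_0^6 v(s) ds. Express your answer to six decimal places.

Subinterval widths: 0.5, 3.75, 1.75.
Left endpoints: 0, 0.5, 4.25.
v(0) ≈ 1.414214, v(0.5) ≈ 1.581139, v(4.25) ≈ 2.500000.
Sum = Σ Δs_i · v(s_i).
Sum ≈ 11.011377.

11.011377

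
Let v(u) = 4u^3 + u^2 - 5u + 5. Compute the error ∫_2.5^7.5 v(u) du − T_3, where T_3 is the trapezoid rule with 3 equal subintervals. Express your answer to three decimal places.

Exact integral: ∫_2.5^7.5 v(u) du ≈ 3160.41667.
T_3 ≈ 3301.62037.
Error ≈ 3160.41667 − 3301.62037 ≈ -141.204.

-141.204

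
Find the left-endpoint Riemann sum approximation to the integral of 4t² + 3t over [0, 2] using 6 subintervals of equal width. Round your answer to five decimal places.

13.14815

Δt = (2 − 0)/6 = 1/3.
Left endpoints: 0, 1/3, 2/3, 1, 4/3, 5/3.
f(0) = 0, f(1/3) = 13/9, f(2/3) = 34/9, f(1) = 7, f(4/3) = 100/9, f(5/3) = 145/9.
Sum = Δt · [f(0) + f(1/3) + f(2/3) + ...].
Sum ≈ 13.14815.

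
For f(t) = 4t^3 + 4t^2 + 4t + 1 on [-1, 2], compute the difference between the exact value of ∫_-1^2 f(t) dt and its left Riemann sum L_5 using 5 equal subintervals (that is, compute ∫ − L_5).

Exact integral: ∫_-1^2 f(t) dt = 36.
L_5 = 19.8.
Error = 36 − 19.8 = 16.2.

16.2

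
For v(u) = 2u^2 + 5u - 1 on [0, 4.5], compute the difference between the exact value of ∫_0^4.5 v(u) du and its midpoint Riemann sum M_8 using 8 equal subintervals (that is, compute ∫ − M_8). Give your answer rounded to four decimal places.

Exact integral: ∫_0^4.5 v(u) du = 106.875.
M_8 ≈ 106.637695.
Error ≈ 106.875 − 106.637695 ≈ 0.2373.

0.2373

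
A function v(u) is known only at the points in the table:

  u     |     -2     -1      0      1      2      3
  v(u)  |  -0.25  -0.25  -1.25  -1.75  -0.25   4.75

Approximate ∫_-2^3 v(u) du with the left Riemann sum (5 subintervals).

-3.75

Δu = 1.
Sum = 1·[(-0.25) + (-0.25) + (-1.25) + (-1.75) + (-0.25)] = -3.75.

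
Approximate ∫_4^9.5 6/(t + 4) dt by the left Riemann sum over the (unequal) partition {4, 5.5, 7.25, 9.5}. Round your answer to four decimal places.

Subinterval widths: 1.5, 1.75, 2.25.
Left endpoints: 4, 5.5, 7.25.
f(4) = 0.75, f(5.5) = 12/19, f(7.25) = 8/15.
Sum = Σ Δt_i · f(t_i).
Sum ≈ 3.4303.

3.4303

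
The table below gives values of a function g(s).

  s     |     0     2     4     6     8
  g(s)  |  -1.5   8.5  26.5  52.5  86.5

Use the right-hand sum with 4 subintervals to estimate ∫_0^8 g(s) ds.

Δs = 2.
Sum = 2·[8.5 + 26.5 + 52.5 + 86.5] = 348.

348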